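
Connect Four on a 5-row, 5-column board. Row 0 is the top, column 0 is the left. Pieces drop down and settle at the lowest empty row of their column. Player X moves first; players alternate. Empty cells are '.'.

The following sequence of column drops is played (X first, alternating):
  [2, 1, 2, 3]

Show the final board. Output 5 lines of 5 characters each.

Move 1: X drops in col 2, lands at row 4
Move 2: O drops in col 1, lands at row 4
Move 3: X drops in col 2, lands at row 3
Move 4: O drops in col 3, lands at row 4

Answer: .....
.....
.....
..X..
.OXO.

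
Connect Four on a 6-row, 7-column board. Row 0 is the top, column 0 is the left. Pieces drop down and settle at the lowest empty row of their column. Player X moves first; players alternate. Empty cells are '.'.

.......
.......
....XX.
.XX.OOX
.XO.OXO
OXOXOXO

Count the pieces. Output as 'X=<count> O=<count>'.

X=10 O=9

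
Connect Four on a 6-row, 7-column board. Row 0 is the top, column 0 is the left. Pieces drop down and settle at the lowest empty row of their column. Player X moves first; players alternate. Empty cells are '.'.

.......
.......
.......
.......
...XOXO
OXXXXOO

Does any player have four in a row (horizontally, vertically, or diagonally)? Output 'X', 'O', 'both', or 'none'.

X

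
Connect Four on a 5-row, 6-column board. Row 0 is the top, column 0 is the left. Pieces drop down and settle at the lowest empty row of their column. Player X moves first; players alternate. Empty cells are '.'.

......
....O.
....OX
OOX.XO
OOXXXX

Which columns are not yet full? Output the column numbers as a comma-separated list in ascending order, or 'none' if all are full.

col 0: top cell = '.' → open
col 1: top cell = '.' → open
col 2: top cell = '.' → open
col 3: top cell = '.' → open
col 4: top cell = '.' → open
col 5: top cell = '.' → open

Answer: 0,1,2,3,4,5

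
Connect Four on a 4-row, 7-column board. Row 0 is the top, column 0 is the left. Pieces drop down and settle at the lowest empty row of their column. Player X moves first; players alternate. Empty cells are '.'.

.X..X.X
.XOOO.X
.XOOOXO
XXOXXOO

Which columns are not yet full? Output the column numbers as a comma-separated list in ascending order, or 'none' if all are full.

col 0: top cell = '.' → open
col 1: top cell = 'X' → FULL
col 2: top cell = '.' → open
col 3: top cell = '.' → open
col 4: top cell = 'X' → FULL
col 5: top cell = '.' → open
col 6: top cell = 'X' → FULL

Answer: 0,2,3,5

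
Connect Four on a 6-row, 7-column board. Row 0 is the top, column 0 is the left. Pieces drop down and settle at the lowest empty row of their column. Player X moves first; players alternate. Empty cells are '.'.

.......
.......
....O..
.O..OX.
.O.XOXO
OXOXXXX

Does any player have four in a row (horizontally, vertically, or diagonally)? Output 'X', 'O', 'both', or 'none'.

X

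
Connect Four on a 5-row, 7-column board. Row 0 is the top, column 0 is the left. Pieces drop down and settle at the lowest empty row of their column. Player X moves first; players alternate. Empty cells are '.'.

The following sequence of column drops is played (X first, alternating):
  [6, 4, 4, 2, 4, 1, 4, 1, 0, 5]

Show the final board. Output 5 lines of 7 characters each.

Answer: .......
....X..
....X..
.O..X..
XOO.OOX

Derivation:
Move 1: X drops in col 6, lands at row 4
Move 2: O drops in col 4, lands at row 4
Move 3: X drops in col 4, lands at row 3
Move 4: O drops in col 2, lands at row 4
Move 5: X drops in col 4, lands at row 2
Move 6: O drops in col 1, lands at row 4
Move 7: X drops in col 4, lands at row 1
Move 8: O drops in col 1, lands at row 3
Move 9: X drops in col 0, lands at row 4
Move 10: O drops in col 5, lands at row 4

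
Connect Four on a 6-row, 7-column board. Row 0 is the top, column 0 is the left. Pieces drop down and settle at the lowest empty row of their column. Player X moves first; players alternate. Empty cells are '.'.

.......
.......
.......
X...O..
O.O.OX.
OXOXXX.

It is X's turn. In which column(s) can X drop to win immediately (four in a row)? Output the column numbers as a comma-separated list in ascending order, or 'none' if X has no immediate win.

Answer: 6

Derivation:
col 0: drop X → no win
col 1: drop X → no win
col 2: drop X → no win
col 3: drop X → no win
col 4: drop X → no win
col 5: drop X → no win
col 6: drop X → WIN!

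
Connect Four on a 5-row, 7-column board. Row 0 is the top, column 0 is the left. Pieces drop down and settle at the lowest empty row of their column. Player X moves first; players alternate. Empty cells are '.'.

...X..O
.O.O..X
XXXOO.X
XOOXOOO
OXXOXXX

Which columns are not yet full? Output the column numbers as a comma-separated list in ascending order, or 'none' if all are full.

Answer: 0,1,2,4,5

Derivation:
col 0: top cell = '.' → open
col 1: top cell = '.' → open
col 2: top cell = '.' → open
col 3: top cell = 'X' → FULL
col 4: top cell = '.' → open
col 5: top cell = '.' → open
col 6: top cell = 'O' → FULL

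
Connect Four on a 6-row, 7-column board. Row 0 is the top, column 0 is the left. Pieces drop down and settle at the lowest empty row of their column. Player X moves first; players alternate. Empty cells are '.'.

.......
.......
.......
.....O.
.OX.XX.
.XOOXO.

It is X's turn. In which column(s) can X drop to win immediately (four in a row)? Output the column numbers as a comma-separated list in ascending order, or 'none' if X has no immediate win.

col 0: drop X → no win
col 1: drop X → no win
col 2: drop X → no win
col 3: drop X → WIN!
col 4: drop X → no win
col 5: drop X → no win
col 6: drop X → no win

Answer: 3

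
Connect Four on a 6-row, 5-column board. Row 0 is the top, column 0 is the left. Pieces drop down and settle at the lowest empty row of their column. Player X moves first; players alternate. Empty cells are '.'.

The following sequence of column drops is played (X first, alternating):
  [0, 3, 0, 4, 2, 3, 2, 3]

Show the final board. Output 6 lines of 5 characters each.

Answer: .....
.....
.....
...O.
X.XO.
X.XOO

Derivation:
Move 1: X drops in col 0, lands at row 5
Move 2: O drops in col 3, lands at row 5
Move 3: X drops in col 0, lands at row 4
Move 4: O drops in col 4, lands at row 5
Move 5: X drops in col 2, lands at row 5
Move 6: O drops in col 3, lands at row 4
Move 7: X drops in col 2, lands at row 4
Move 8: O drops in col 3, lands at row 3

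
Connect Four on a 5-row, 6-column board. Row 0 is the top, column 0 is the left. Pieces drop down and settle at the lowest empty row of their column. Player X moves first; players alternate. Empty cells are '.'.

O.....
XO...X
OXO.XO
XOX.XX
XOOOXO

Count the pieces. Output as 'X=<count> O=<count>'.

X=10 O=10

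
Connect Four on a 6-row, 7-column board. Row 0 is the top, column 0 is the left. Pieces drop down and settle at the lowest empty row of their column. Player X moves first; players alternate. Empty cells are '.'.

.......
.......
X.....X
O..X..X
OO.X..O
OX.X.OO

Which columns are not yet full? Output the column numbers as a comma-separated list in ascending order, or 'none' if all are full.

col 0: top cell = '.' → open
col 1: top cell = '.' → open
col 2: top cell = '.' → open
col 3: top cell = '.' → open
col 4: top cell = '.' → open
col 5: top cell = '.' → open
col 6: top cell = '.' → open

Answer: 0,1,2,3,4,5,6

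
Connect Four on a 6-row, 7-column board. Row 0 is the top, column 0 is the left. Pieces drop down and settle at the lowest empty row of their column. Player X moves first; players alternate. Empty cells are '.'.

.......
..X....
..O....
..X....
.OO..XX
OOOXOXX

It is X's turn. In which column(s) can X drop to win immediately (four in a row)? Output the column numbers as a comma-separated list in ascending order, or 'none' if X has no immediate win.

Answer: none

Derivation:
col 0: drop X → no win
col 1: drop X → no win
col 2: drop X → no win
col 3: drop X → no win
col 4: drop X → no win
col 5: drop X → no win
col 6: drop X → no win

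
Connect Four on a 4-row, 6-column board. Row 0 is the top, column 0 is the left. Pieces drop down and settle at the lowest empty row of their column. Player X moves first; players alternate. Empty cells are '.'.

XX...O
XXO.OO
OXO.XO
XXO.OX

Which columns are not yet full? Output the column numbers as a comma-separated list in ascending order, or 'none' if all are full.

Answer: 2,3,4

Derivation:
col 0: top cell = 'X' → FULL
col 1: top cell = 'X' → FULL
col 2: top cell = '.' → open
col 3: top cell = '.' → open
col 4: top cell = '.' → open
col 5: top cell = 'O' → FULL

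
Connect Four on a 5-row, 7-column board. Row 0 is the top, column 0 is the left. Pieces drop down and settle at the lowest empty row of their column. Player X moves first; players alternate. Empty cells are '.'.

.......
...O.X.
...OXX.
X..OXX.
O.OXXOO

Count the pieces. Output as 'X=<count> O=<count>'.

X=8 O=7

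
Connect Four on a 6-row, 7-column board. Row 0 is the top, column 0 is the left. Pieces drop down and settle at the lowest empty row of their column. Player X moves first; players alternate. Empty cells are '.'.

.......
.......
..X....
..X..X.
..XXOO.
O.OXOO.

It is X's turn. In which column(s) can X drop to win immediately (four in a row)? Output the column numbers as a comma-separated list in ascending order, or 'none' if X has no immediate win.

Answer: 2

Derivation:
col 0: drop X → no win
col 1: drop X → no win
col 2: drop X → WIN!
col 3: drop X → no win
col 4: drop X → no win
col 5: drop X → no win
col 6: drop X → no win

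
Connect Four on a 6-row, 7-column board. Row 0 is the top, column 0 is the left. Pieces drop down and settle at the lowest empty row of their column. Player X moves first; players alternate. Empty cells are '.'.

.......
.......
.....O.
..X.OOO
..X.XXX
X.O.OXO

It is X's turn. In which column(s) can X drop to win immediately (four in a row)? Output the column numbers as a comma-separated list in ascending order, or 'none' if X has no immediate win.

Answer: none

Derivation:
col 0: drop X → no win
col 1: drop X → no win
col 2: drop X → no win
col 3: drop X → no win
col 4: drop X → no win
col 5: drop X → no win
col 6: drop X → no win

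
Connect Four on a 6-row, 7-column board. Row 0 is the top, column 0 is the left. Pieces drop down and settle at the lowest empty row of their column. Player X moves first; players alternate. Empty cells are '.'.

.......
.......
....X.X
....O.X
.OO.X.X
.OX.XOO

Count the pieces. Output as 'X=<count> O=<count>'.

X=7 O=6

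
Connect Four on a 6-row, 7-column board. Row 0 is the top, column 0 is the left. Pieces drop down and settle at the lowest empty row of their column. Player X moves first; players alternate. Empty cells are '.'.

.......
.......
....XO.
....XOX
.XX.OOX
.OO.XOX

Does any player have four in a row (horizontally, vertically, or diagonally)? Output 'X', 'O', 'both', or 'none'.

O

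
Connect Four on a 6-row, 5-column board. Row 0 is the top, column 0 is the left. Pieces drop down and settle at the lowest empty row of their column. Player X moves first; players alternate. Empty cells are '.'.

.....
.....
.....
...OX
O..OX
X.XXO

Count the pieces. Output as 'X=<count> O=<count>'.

X=5 O=4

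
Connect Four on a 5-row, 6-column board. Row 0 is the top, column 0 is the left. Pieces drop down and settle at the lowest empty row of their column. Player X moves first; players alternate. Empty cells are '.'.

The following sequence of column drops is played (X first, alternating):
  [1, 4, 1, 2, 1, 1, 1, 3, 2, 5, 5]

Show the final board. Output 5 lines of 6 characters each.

Answer: .X....
.O....
.X....
.XX..X
.XOOOO

Derivation:
Move 1: X drops in col 1, lands at row 4
Move 2: O drops in col 4, lands at row 4
Move 3: X drops in col 1, lands at row 3
Move 4: O drops in col 2, lands at row 4
Move 5: X drops in col 1, lands at row 2
Move 6: O drops in col 1, lands at row 1
Move 7: X drops in col 1, lands at row 0
Move 8: O drops in col 3, lands at row 4
Move 9: X drops in col 2, lands at row 3
Move 10: O drops in col 5, lands at row 4
Move 11: X drops in col 5, lands at row 3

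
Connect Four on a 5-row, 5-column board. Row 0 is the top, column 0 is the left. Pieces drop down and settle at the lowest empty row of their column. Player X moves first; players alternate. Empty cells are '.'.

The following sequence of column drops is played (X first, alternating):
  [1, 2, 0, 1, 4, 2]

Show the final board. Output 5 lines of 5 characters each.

Answer: .....
.....
.....
.OO..
XXO.X

Derivation:
Move 1: X drops in col 1, lands at row 4
Move 2: O drops in col 2, lands at row 4
Move 3: X drops in col 0, lands at row 4
Move 4: O drops in col 1, lands at row 3
Move 5: X drops in col 4, lands at row 4
Move 6: O drops in col 2, lands at row 3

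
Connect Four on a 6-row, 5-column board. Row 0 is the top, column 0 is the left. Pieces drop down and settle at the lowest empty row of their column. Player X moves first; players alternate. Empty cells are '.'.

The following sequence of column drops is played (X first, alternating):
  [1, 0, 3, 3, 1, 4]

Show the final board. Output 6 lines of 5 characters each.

Answer: .....
.....
.....
.....
.X.O.
OX.XO

Derivation:
Move 1: X drops in col 1, lands at row 5
Move 2: O drops in col 0, lands at row 5
Move 3: X drops in col 3, lands at row 5
Move 4: O drops in col 3, lands at row 4
Move 5: X drops in col 1, lands at row 4
Move 6: O drops in col 4, lands at row 5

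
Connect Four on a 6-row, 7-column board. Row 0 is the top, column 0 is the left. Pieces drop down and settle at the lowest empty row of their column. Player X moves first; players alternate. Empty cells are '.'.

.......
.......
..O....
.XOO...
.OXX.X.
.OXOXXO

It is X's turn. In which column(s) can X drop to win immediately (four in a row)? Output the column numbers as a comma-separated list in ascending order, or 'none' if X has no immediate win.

Answer: 4

Derivation:
col 0: drop X → no win
col 1: drop X → no win
col 2: drop X → no win
col 3: drop X → no win
col 4: drop X → WIN!
col 5: drop X → no win
col 6: drop X → no win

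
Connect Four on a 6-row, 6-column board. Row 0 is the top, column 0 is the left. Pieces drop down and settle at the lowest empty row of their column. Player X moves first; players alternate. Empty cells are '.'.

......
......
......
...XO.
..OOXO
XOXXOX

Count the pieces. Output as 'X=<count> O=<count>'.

X=6 O=6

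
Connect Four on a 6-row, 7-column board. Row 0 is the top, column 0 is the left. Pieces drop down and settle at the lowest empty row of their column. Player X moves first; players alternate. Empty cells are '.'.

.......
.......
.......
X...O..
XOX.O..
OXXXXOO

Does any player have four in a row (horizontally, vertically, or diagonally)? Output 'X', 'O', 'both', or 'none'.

X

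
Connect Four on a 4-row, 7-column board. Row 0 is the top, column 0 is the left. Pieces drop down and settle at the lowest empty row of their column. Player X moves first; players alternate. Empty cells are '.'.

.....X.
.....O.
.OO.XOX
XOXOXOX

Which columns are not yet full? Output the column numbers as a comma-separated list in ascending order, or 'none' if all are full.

col 0: top cell = '.' → open
col 1: top cell = '.' → open
col 2: top cell = '.' → open
col 3: top cell = '.' → open
col 4: top cell = '.' → open
col 5: top cell = 'X' → FULL
col 6: top cell = '.' → open

Answer: 0,1,2,3,4,6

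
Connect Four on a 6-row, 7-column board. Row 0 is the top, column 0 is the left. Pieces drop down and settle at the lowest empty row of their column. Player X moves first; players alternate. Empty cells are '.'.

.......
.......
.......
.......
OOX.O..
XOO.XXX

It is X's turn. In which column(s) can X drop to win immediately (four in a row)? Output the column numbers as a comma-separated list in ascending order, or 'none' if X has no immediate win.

Answer: 3

Derivation:
col 0: drop X → no win
col 1: drop X → no win
col 2: drop X → no win
col 3: drop X → WIN!
col 4: drop X → no win
col 5: drop X → no win
col 6: drop X → no win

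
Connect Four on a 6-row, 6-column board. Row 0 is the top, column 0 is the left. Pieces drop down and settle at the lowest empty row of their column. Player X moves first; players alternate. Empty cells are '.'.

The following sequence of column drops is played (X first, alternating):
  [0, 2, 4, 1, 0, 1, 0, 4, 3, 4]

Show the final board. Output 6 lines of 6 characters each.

Answer: ......
......
......
X...O.
XO..O.
XOOXX.

Derivation:
Move 1: X drops in col 0, lands at row 5
Move 2: O drops in col 2, lands at row 5
Move 3: X drops in col 4, lands at row 5
Move 4: O drops in col 1, lands at row 5
Move 5: X drops in col 0, lands at row 4
Move 6: O drops in col 1, lands at row 4
Move 7: X drops in col 0, lands at row 3
Move 8: O drops in col 4, lands at row 4
Move 9: X drops in col 3, lands at row 5
Move 10: O drops in col 4, lands at row 3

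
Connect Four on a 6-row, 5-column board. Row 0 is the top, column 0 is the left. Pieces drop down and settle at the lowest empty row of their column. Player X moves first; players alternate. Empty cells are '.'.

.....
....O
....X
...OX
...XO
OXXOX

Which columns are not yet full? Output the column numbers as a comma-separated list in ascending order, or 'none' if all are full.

col 0: top cell = '.' → open
col 1: top cell = '.' → open
col 2: top cell = '.' → open
col 3: top cell = '.' → open
col 4: top cell = '.' → open

Answer: 0,1,2,3,4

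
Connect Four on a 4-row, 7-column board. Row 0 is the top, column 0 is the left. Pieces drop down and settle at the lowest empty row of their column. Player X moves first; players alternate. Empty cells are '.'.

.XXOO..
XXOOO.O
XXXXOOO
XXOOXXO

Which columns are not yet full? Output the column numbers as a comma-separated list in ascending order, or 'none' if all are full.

Answer: 0,5,6

Derivation:
col 0: top cell = '.' → open
col 1: top cell = 'X' → FULL
col 2: top cell = 'X' → FULL
col 3: top cell = 'O' → FULL
col 4: top cell = 'O' → FULL
col 5: top cell = '.' → open
col 6: top cell = '.' → open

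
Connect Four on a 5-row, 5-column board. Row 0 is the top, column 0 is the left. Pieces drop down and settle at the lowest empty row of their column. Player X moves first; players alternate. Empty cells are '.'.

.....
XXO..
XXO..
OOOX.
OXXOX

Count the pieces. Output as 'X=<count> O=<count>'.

X=8 O=7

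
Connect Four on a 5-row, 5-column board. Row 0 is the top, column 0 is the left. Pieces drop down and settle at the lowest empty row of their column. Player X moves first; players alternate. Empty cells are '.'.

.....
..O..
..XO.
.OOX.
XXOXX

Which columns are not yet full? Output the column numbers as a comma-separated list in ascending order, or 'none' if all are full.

Answer: 0,1,2,3,4

Derivation:
col 0: top cell = '.' → open
col 1: top cell = '.' → open
col 2: top cell = '.' → open
col 3: top cell = '.' → open
col 4: top cell = '.' → open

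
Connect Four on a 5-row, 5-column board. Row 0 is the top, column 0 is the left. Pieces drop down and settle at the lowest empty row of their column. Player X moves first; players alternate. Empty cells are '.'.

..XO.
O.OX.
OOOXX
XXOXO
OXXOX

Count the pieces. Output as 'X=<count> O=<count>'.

X=10 O=10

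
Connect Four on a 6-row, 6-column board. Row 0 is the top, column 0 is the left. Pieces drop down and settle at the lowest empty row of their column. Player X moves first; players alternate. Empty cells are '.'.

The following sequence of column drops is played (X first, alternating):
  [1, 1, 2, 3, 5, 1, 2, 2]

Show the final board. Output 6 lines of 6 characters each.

Answer: ......
......
......
.OO...
.OX...
.XXO.X

Derivation:
Move 1: X drops in col 1, lands at row 5
Move 2: O drops in col 1, lands at row 4
Move 3: X drops in col 2, lands at row 5
Move 4: O drops in col 3, lands at row 5
Move 5: X drops in col 5, lands at row 5
Move 6: O drops in col 1, lands at row 3
Move 7: X drops in col 2, lands at row 4
Move 8: O drops in col 2, lands at row 3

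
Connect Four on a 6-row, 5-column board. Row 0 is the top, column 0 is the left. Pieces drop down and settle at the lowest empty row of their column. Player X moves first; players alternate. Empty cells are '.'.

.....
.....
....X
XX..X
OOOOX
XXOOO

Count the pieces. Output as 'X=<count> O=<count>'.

X=7 O=7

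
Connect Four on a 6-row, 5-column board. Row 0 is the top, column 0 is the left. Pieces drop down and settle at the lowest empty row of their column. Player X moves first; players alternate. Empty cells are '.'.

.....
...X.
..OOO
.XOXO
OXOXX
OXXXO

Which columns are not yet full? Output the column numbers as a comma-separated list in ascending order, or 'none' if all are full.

col 0: top cell = '.' → open
col 1: top cell = '.' → open
col 2: top cell = '.' → open
col 3: top cell = '.' → open
col 4: top cell = '.' → open

Answer: 0,1,2,3,4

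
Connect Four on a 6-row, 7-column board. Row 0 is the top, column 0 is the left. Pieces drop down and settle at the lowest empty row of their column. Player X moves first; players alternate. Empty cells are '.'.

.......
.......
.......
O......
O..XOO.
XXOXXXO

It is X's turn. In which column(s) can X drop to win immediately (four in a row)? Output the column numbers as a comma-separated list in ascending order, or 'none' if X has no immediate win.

Answer: none

Derivation:
col 0: drop X → no win
col 1: drop X → no win
col 2: drop X → no win
col 3: drop X → no win
col 4: drop X → no win
col 5: drop X → no win
col 6: drop X → no win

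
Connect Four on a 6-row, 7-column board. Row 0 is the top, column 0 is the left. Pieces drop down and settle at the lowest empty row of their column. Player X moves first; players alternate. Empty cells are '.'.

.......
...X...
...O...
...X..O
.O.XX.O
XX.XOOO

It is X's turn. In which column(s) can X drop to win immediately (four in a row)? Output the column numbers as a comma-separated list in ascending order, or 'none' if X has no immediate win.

col 0: drop X → no win
col 1: drop X → no win
col 2: drop X → WIN!
col 3: drop X → no win
col 4: drop X → no win
col 5: drop X → no win
col 6: drop X → no win

Answer: 2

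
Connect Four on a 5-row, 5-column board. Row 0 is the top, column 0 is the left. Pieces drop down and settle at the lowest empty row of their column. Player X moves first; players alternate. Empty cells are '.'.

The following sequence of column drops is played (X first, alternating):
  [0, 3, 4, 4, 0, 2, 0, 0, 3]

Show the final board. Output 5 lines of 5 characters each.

Answer: .....
O....
X....
X..XO
X.OOX

Derivation:
Move 1: X drops in col 0, lands at row 4
Move 2: O drops in col 3, lands at row 4
Move 3: X drops in col 4, lands at row 4
Move 4: O drops in col 4, lands at row 3
Move 5: X drops in col 0, lands at row 3
Move 6: O drops in col 2, lands at row 4
Move 7: X drops in col 0, lands at row 2
Move 8: O drops in col 0, lands at row 1
Move 9: X drops in col 3, lands at row 3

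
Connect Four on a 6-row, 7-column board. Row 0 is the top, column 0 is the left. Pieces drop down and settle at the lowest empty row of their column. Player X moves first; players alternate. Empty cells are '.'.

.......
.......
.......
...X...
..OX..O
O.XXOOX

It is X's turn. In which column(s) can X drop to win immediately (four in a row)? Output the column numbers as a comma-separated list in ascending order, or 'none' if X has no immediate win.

col 0: drop X → no win
col 1: drop X → no win
col 2: drop X → no win
col 3: drop X → WIN!
col 4: drop X → no win
col 5: drop X → no win
col 6: drop X → no win

Answer: 3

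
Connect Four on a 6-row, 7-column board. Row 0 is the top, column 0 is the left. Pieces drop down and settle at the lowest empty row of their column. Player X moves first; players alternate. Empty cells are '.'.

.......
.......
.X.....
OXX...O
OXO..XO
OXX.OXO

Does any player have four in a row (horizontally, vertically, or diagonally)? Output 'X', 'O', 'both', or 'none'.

X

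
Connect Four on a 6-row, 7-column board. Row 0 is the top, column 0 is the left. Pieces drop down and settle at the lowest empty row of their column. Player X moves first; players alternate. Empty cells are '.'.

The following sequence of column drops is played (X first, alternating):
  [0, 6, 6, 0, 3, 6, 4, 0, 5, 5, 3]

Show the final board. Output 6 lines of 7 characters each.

Move 1: X drops in col 0, lands at row 5
Move 2: O drops in col 6, lands at row 5
Move 3: X drops in col 6, lands at row 4
Move 4: O drops in col 0, lands at row 4
Move 5: X drops in col 3, lands at row 5
Move 6: O drops in col 6, lands at row 3
Move 7: X drops in col 4, lands at row 5
Move 8: O drops in col 0, lands at row 3
Move 9: X drops in col 5, lands at row 5
Move 10: O drops in col 5, lands at row 4
Move 11: X drops in col 3, lands at row 4

Answer: .......
.......
.......
O.....O
O..X.OX
X..XXXO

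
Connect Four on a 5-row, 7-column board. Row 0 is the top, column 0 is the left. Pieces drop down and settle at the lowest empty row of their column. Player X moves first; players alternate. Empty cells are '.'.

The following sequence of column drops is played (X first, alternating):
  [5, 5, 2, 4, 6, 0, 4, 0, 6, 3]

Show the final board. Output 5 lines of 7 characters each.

Answer: .......
.......
.......
O...XOX
O.XOOXX

Derivation:
Move 1: X drops in col 5, lands at row 4
Move 2: O drops in col 5, lands at row 3
Move 3: X drops in col 2, lands at row 4
Move 4: O drops in col 4, lands at row 4
Move 5: X drops in col 6, lands at row 4
Move 6: O drops in col 0, lands at row 4
Move 7: X drops in col 4, lands at row 3
Move 8: O drops in col 0, lands at row 3
Move 9: X drops in col 6, lands at row 3
Move 10: O drops in col 3, lands at row 4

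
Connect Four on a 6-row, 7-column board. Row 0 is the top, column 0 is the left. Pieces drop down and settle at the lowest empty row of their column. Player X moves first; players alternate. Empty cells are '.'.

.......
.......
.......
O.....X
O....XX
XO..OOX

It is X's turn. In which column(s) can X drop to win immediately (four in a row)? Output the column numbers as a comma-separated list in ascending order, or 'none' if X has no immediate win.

col 0: drop X → no win
col 1: drop X → no win
col 2: drop X → no win
col 3: drop X → no win
col 4: drop X → no win
col 5: drop X → no win
col 6: drop X → WIN!

Answer: 6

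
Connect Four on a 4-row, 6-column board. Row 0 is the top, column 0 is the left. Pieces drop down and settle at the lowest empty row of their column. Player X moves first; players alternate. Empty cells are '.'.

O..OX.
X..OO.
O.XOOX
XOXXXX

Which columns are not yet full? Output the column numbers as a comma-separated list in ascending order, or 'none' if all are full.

col 0: top cell = 'O' → FULL
col 1: top cell = '.' → open
col 2: top cell = '.' → open
col 3: top cell = 'O' → FULL
col 4: top cell = 'X' → FULL
col 5: top cell = '.' → open

Answer: 1,2,5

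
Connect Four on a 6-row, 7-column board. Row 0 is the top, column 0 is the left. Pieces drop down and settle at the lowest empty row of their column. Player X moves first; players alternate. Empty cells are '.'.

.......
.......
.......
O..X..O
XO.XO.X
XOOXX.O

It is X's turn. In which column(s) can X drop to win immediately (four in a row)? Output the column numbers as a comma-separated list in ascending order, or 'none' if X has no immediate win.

col 0: drop X → no win
col 1: drop X → no win
col 2: drop X → no win
col 3: drop X → WIN!
col 4: drop X → no win
col 5: drop X → no win
col 6: drop X → no win

Answer: 3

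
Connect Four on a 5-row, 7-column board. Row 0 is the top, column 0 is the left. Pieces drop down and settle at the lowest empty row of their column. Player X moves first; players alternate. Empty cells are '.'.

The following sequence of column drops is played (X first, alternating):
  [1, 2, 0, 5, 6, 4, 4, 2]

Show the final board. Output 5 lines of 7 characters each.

Move 1: X drops in col 1, lands at row 4
Move 2: O drops in col 2, lands at row 4
Move 3: X drops in col 0, lands at row 4
Move 4: O drops in col 5, lands at row 4
Move 5: X drops in col 6, lands at row 4
Move 6: O drops in col 4, lands at row 4
Move 7: X drops in col 4, lands at row 3
Move 8: O drops in col 2, lands at row 3

Answer: .......
.......
.......
..O.X..
XXO.OOX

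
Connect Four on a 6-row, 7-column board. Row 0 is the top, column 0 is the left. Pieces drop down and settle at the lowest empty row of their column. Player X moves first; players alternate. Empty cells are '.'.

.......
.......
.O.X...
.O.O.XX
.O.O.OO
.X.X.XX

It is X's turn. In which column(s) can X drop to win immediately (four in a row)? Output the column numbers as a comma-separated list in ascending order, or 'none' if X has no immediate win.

col 0: drop X → no win
col 1: drop X → no win
col 2: drop X → no win
col 3: drop X → no win
col 4: drop X → WIN!
col 5: drop X → no win
col 6: drop X → no win

Answer: 4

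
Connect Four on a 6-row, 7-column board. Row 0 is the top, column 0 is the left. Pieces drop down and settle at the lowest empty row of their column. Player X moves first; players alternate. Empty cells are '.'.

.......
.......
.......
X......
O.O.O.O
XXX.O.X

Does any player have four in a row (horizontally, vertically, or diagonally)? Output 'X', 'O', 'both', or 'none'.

none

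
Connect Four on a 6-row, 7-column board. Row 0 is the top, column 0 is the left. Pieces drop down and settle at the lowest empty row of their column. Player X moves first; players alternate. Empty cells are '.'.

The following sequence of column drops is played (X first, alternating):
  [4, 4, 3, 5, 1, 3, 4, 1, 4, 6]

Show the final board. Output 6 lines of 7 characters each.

Answer: .......
.......
....X..
....X..
.O.OO..
.X.XXOO

Derivation:
Move 1: X drops in col 4, lands at row 5
Move 2: O drops in col 4, lands at row 4
Move 3: X drops in col 3, lands at row 5
Move 4: O drops in col 5, lands at row 5
Move 5: X drops in col 1, lands at row 5
Move 6: O drops in col 3, lands at row 4
Move 7: X drops in col 4, lands at row 3
Move 8: O drops in col 1, lands at row 4
Move 9: X drops in col 4, lands at row 2
Move 10: O drops in col 6, lands at row 5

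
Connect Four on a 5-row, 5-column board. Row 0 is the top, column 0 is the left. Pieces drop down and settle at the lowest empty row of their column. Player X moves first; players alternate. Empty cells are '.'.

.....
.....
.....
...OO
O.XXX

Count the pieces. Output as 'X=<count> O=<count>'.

X=3 O=3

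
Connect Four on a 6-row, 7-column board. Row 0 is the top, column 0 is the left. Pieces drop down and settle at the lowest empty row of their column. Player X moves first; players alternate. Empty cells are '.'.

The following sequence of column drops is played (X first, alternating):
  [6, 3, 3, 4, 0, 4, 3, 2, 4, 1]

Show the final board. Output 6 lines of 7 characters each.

Answer: .......
.......
.......
...XX..
...XO..
XOOOO.X

Derivation:
Move 1: X drops in col 6, lands at row 5
Move 2: O drops in col 3, lands at row 5
Move 3: X drops in col 3, lands at row 4
Move 4: O drops in col 4, lands at row 5
Move 5: X drops in col 0, lands at row 5
Move 6: O drops in col 4, lands at row 4
Move 7: X drops in col 3, lands at row 3
Move 8: O drops in col 2, lands at row 5
Move 9: X drops in col 4, lands at row 3
Move 10: O drops in col 1, lands at row 5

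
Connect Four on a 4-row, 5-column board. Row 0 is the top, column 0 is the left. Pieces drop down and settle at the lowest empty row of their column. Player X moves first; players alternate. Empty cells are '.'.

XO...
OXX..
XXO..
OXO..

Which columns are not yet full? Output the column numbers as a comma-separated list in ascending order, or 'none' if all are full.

col 0: top cell = 'X' → FULL
col 1: top cell = 'O' → FULL
col 2: top cell = '.' → open
col 3: top cell = '.' → open
col 4: top cell = '.' → open

Answer: 2,3,4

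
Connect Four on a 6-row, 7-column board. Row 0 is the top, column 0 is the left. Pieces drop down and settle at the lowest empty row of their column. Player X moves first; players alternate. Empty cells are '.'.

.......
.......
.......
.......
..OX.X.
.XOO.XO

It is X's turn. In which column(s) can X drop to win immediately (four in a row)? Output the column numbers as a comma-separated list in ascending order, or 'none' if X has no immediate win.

col 0: drop X → no win
col 1: drop X → no win
col 2: drop X → no win
col 3: drop X → no win
col 4: drop X → no win
col 5: drop X → no win
col 6: drop X → no win

Answer: none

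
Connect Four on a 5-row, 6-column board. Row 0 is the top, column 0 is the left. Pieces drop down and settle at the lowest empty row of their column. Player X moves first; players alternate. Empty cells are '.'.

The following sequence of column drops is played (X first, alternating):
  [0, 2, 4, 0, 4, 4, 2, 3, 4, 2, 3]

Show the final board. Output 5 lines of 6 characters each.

Answer: ......
....X.
..O.O.
O.XXX.
X.OOX.

Derivation:
Move 1: X drops in col 0, lands at row 4
Move 2: O drops in col 2, lands at row 4
Move 3: X drops in col 4, lands at row 4
Move 4: O drops in col 0, lands at row 3
Move 5: X drops in col 4, lands at row 3
Move 6: O drops in col 4, lands at row 2
Move 7: X drops in col 2, lands at row 3
Move 8: O drops in col 3, lands at row 4
Move 9: X drops in col 4, lands at row 1
Move 10: O drops in col 2, lands at row 2
Move 11: X drops in col 3, lands at row 3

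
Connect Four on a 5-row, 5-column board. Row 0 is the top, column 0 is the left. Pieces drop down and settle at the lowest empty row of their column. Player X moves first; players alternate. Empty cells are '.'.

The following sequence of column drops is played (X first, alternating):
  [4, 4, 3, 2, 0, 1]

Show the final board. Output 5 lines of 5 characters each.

Answer: .....
.....
.....
....O
XOOXX

Derivation:
Move 1: X drops in col 4, lands at row 4
Move 2: O drops in col 4, lands at row 3
Move 3: X drops in col 3, lands at row 4
Move 4: O drops in col 2, lands at row 4
Move 5: X drops in col 0, lands at row 4
Move 6: O drops in col 1, lands at row 4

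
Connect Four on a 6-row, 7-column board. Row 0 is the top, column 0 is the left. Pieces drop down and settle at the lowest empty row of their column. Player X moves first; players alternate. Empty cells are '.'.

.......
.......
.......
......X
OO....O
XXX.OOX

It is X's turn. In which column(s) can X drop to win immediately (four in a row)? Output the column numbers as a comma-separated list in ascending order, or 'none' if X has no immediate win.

col 0: drop X → no win
col 1: drop X → no win
col 2: drop X → no win
col 3: drop X → WIN!
col 4: drop X → no win
col 5: drop X → no win
col 6: drop X → no win

Answer: 3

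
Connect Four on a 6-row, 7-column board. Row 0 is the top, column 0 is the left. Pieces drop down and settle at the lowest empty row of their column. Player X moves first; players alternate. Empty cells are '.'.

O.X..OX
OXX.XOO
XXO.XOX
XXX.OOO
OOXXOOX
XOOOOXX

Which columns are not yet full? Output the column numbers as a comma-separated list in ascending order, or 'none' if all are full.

col 0: top cell = 'O' → FULL
col 1: top cell = '.' → open
col 2: top cell = 'X' → FULL
col 3: top cell = '.' → open
col 4: top cell = '.' → open
col 5: top cell = 'O' → FULL
col 6: top cell = 'X' → FULL

Answer: 1,3,4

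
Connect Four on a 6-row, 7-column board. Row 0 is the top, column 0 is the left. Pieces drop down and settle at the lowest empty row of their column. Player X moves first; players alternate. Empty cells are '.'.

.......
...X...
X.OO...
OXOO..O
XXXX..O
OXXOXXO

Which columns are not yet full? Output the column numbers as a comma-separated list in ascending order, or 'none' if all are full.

col 0: top cell = '.' → open
col 1: top cell = '.' → open
col 2: top cell = '.' → open
col 3: top cell = '.' → open
col 4: top cell = '.' → open
col 5: top cell = '.' → open
col 6: top cell = '.' → open

Answer: 0,1,2,3,4,5,6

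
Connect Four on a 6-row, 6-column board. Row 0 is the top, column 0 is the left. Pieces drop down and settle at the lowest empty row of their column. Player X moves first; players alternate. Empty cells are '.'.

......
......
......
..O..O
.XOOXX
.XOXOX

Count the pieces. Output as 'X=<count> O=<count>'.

X=6 O=6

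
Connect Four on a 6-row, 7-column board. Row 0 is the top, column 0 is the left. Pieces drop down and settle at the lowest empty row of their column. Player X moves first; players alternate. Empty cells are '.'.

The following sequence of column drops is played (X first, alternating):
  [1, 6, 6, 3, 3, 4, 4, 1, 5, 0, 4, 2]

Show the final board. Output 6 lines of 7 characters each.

Answer: .......
.......
.......
....X..
.O.XX.X
OXOOOXO

Derivation:
Move 1: X drops in col 1, lands at row 5
Move 2: O drops in col 6, lands at row 5
Move 3: X drops in col 6, lands at row 4
Move 4: O drops in col 3, lands at row 5
Move 5: X drops in col 3, lands at row 4
Move 6: O drops in col 4, lands at row 5
Move 7: X drops in col 4, lands at row 4
Move 8: O drops in col 1, lands at row 4
Move 9: X drops in col 5, lands at row 5
Move 10: O drops in col 0, lands at row 5
Move 11: X drops in col 4, lands at row 3
Move 12: O drops in col 2, lands at row 5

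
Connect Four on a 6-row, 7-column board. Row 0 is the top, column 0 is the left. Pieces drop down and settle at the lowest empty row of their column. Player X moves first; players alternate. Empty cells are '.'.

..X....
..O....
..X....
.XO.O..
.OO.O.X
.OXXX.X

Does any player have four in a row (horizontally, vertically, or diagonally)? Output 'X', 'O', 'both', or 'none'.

none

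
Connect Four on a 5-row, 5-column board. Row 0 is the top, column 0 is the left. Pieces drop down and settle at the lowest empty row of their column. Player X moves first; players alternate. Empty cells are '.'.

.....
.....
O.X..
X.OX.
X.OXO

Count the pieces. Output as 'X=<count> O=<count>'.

X=5 O=4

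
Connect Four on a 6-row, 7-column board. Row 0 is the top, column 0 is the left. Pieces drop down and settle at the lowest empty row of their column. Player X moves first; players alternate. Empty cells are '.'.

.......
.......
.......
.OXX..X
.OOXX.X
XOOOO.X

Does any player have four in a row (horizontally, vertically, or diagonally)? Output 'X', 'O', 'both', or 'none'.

O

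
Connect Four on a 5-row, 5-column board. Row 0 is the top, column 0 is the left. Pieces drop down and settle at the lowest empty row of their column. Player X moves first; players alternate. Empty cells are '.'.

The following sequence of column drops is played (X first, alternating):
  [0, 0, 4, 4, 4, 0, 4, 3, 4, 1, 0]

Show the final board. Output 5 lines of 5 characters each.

Move 1: X drops in col 0, lands at row 4
Move 2: O drops in col 0, lands at row 3
Move 3: X drops in col 4, lands at row 4
Move 4: O drops in col 4, lands at row 3
Move 5: X drops in col 4, lands at row 2
Move 6: O drops in col 0, lands at row 2
Move 7: X drops in col 4, lands at row 1
Move 8: O drops in col 3, lands at row 4
Move 9: X drops in col 4, lands at row 0
Move 10: O drops in col 1, lands at row 4
Move 11: X drops in col 0, lands at row 1

Answer: ....X
X...X
O...X
O...O
XO.OX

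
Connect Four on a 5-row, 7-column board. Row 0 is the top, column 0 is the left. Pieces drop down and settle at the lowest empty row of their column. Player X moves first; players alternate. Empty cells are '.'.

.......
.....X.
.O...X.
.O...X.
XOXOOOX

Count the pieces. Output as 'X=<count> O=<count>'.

X=6 O=6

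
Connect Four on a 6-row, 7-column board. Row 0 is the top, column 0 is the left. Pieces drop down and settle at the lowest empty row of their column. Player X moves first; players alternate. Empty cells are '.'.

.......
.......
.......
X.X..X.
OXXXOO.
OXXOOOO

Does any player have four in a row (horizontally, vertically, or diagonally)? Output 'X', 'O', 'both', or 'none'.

O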